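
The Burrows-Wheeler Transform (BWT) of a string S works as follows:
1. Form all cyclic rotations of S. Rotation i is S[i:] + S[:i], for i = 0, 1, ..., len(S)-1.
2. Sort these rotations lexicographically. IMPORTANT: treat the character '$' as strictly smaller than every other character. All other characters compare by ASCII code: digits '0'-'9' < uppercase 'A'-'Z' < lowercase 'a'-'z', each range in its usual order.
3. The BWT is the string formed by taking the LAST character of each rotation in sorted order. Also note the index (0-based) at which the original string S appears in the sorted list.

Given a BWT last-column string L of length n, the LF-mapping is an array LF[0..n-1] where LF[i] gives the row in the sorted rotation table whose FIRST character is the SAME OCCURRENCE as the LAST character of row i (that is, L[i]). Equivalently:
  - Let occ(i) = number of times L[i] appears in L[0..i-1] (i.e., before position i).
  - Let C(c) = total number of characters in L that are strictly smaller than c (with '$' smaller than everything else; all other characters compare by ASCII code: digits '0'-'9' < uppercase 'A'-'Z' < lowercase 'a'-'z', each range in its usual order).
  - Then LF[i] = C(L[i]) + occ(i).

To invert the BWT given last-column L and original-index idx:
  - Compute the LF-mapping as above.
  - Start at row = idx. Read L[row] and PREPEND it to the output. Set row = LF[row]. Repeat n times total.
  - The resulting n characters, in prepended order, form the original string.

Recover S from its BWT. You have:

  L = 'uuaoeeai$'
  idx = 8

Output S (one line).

LF mapping: 7 8 1 6 3 4 2 5 0
Walk LF starting at row 8, prepending L[row]:
  step 1: row=8, L[8]='$', prepend. Next row=LF[8]=0
  step 2: row=0, L[0]='u', prepend. Next row=LF[0]=7
  step 3: row=7, L[7]='i', prepend. Next row=LF[7]=5
  step 4: row=5, L[5]='e', prepend. Next row=LF[5]=4
  step 5: row=4, L[4]='e', prepend. Next row=LF[4]=3
  step 6: row=3, L[3]='o', prepend. Next row=LF[3]=6
  step 7: row=6, L[6]='a', prepend. Next row=LF[6]=2
  step 8: row=2, L[2]='a', prepend. Next row=LF[2]=1
  step 9: row=1, L[1]='u', prepend. Next row=LF[1]=8
Reversed output: uaaoeeiu$

Answer: uaaoeeiu$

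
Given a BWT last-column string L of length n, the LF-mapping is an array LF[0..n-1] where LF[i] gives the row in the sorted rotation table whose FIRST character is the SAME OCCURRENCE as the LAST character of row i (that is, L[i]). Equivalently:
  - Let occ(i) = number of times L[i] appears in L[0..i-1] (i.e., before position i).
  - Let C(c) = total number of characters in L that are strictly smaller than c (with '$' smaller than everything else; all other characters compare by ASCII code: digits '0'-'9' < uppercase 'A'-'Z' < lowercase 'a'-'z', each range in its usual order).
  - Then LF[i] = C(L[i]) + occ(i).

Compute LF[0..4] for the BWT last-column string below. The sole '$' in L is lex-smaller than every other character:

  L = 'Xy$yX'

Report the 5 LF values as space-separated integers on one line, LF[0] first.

Char counts: '$':1, 'X':2, 'y':2
C (first-col start): C('$')=0, C('X')=1, C('y')=3
L[0]='X': occ=0, LF[0]=C('X')+0=1+0=1
L[1]='y': occ=0, LF[1]=C('y')+0=3+0=3
L[2]='$': occ=0, LF[2]=C('$')+0=0+0=0
L[3]='y': occ=1, LF[3]=C('y')+1=3+1=4
L[4]='X': occ=1, LF[4]=C('X')+1=1+1=2

Answer: 1 3 0 4 2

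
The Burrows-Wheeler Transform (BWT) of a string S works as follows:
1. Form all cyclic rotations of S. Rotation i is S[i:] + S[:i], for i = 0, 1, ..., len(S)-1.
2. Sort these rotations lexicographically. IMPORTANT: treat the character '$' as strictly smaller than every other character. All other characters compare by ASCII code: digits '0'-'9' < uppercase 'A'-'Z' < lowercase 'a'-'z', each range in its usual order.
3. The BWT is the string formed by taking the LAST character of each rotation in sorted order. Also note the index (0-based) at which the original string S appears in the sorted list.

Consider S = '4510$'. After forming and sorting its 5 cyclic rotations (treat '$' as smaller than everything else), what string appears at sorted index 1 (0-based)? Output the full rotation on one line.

All 5 rotations (rotation i = S[i:]+S[:i]):
  rot[0] = 4510$
  rot[1] = 510$4
  rot[2] = 10$45
  rot[3] = 0$451
  rot[4] = $4510
Sorted (with $ < everything):
  sorted[0] = $4510
  sorted[1] = 0$451
  sorted[2] = 10$45
  sorted[3] = 4510$
  sorted[4] = 510$4
sorted[1] = 0$451

Answer: 0$451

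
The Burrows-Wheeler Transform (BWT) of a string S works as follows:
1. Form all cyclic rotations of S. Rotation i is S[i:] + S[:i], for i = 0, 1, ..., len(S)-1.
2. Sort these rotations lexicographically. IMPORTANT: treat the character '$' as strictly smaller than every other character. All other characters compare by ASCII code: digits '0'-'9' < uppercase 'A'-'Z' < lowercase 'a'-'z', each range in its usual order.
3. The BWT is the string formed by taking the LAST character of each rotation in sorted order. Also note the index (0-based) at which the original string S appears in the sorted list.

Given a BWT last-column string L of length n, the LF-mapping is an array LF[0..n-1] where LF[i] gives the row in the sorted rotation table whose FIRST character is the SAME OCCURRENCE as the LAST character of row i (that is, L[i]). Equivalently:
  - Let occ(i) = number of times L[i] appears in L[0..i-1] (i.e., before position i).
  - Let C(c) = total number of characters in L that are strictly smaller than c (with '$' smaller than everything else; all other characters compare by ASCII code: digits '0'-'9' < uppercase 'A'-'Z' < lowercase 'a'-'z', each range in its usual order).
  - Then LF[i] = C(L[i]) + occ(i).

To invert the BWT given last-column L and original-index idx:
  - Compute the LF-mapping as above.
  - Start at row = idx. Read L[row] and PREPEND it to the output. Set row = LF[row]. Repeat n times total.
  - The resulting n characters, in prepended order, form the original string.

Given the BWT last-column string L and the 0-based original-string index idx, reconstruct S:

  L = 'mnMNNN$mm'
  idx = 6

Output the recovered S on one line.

LF mapping: 5 8 1 2 3 4 0 6 7
Walk LF starting at row 6, prepending L[row]:
  step 1: row=6, L[6]='$', prepend. Next row=LF[6]=0
  step 2: row=0, L[0]='m', prepend. Next row=LF[0]=5
  step 3: row=5, L[5]='N', prepend. Next row=LF[5]=4
  step 4: row=4, L[4]='N', prepend. Next row=LF[4]=3
  step 5: row=3, L[3]='N', prepend. Next row=LF[3]=2
  step 6: row=2, L[2]='M', prepend. Next row=LF[2]=1
  step 7: row=1, L[1]='n', prepend. Next row=LF[1]=8
  step 8: row=8, L[8]='m', prepend. Next row=LF[8]=7
  step 9: row=7, L[7]='m', prepend. Next row=LF[7]=6
Reversed output: mmnMNNNm$

Answer: mmnMNNNm$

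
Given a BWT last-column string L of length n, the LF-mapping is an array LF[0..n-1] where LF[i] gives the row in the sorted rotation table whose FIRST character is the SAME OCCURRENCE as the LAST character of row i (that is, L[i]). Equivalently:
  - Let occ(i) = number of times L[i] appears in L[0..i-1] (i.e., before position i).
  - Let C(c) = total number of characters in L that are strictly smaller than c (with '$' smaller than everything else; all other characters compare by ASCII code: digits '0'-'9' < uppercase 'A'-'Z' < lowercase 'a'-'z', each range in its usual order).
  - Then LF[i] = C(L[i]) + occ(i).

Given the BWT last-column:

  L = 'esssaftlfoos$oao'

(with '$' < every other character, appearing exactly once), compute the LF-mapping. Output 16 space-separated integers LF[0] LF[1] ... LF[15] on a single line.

Char counts: '$':1, 'a':2, 'e':1, 'f':2, 'l':1, 'o':4, 's':4, 't':1
C (first-col start): C('$')=0, C('a')=1, C('e')=3, C('f')=4, C('l')=6, C('o')=7, C('s')=11, C('t')=15
L[0]='e': occ=0, LF[0]=C('e')+0=3+0=3
L[1]='s': occ=0, LF[1]=C('s')+0=11+0=11
L[2]='s': occ=1, LF[2]=C('s')+1=11+1=12
L[3]='s': occ=2, LF[3]=C('s')+2=11+2=13
L[4]='a': occ=0, LF[4]=C('a')+0=1+0=1
L[5]='f': occ=0, LF[5]=C('f')+0=4+0=4
L[6]='t': occ=0, LF[6]=C('t')+0=15+0=15
L[7]='l': occ=0, LF[7]=C('l')+0=6+0=6
L[8]='f': occ=1, LF[8]=C('f')+1=4+1=5
L[9]='o': occ=0, LF[9]=C('o')+0=7+0=7
L[10]='o': occ=1, LF[10]=C('o')+1=7+1=8
L[11]='s': occ=3, LF[11]=C('s')+3=11+3=14
L[12]='$': occ=0, LF[12]=C('$')+0=0+0=0
L[13]='o': occ=2, LF[13]=C('o')+2=7+2=9
L[14]='a': occ=1, LF[14]=C('a')+1=1+1=2
L[15]='o': occ=3, LF[15]=C('o')+3=7+3=10

Answer: 3 11 12 13 1 4 15 6 5 7 8 14 0 9 2 10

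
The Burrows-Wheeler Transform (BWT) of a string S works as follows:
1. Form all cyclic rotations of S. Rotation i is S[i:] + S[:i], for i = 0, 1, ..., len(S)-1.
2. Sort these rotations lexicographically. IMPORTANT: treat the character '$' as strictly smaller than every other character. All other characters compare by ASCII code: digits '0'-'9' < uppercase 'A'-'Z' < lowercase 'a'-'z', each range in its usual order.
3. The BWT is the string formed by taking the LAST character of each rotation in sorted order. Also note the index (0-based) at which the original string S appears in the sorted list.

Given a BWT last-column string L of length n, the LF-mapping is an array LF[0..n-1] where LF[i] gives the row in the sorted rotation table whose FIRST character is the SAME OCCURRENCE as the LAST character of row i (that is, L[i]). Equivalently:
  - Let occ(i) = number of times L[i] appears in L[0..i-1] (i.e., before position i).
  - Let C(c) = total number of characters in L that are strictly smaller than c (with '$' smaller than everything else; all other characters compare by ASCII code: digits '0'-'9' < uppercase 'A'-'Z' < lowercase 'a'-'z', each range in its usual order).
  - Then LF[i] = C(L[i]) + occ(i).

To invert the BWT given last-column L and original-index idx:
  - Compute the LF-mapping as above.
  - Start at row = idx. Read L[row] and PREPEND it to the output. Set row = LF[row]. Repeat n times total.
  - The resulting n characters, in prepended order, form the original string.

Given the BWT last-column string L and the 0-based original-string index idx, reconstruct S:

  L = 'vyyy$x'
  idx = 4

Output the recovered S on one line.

Answer: yxyyv$

Derivation:
LF mapping: 1 3 4 5 0 2
Walk LF starting at row 4, prepending L[row]:
  step 1: row=4, L[4]='$', prepend. Next row=LF[4]=0
  step 2: row=0, L[0]='v', prepend. Next row=LF[0]=1
  step 3: row=1, L[1]='y', prepend. Next row=LF[1]=3
  step 4: row=3, L[3]='y', prepend. Next row=LF[3]=5
  step 5: row=5, L[5]='x', prepend. Next row=LF[5]=2
  step 6: row=2, L[2]='y', prepend. Next row=LF[2]=4
Reversed output: yxyyv$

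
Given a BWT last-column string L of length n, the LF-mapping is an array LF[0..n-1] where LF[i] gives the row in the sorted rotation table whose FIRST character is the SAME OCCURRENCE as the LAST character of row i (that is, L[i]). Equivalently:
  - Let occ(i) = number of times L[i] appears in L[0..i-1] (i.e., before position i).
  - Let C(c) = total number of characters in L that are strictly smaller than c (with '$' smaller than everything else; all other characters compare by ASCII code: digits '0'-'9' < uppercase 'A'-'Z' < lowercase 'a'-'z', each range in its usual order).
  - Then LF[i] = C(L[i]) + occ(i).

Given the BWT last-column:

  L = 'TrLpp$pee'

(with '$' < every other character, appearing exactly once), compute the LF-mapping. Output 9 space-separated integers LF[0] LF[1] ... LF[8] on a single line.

Char counts: '$':1, 'L':1, 'T':1, 'e':2, 'p':3, 'r':1
C (first-col start): C('$')=0, C('L')=1, C('T')=2, C('e')=3, C('p')=5, C('r')=8
L[0]='T': occ=0, LF[0]=C('T')+0=2+0=2
L[1]='r': occ=0, LF[1]=C('r')+0=8+0=8
L[2]='L': occ=0, LF[2]=C('L')+0=1+0=1
L[3]='p': occ=0, LF[3]=C('p')+0=5+0=5
L[4]='p': occ=1, LF[4]=C('p')+1=5+1=6
L[5]='$': occ=0, LF[5]=C('$')+0=0+0=0
L[6]='p': occ=2, LF[6]=C('p')+2=5+2=7
L[7]='e': occ=0, LF[7]=C('e')+0=3+0=3
L[8]='e': occ=1, LF[8]=C('e')+1=3+1=4

Answer: 2 8 1 5 6 0 7 3 4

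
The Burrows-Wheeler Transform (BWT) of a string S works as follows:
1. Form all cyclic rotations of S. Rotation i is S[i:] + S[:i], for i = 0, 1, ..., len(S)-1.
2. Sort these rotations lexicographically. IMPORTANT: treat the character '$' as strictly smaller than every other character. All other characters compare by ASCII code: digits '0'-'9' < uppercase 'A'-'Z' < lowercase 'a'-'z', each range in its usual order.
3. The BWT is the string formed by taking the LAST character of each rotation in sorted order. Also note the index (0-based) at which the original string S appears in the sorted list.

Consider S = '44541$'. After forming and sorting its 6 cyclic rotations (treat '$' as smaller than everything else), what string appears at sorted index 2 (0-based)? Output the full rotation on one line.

Answer: 41$445

Derivation:
All 6 rotations (rotation i = S[i:]+S[:i]):
  rot[0] = 44541$
  rot[1] = 4541$4
  rot[2] = 541$44
  rot[3] = 41$445
  rot[4] = 1$4454
  rot[5] = $44541
Sorted (with $ < everything):
  sorted[0] = $44541
  sorted[1] = 1$4454
  sorted[2] = 41$445
  sorted[3] = 44541$
  sorted[4] = 4541$4
  sorted[5] = 541$44
sorted[2] = 41$445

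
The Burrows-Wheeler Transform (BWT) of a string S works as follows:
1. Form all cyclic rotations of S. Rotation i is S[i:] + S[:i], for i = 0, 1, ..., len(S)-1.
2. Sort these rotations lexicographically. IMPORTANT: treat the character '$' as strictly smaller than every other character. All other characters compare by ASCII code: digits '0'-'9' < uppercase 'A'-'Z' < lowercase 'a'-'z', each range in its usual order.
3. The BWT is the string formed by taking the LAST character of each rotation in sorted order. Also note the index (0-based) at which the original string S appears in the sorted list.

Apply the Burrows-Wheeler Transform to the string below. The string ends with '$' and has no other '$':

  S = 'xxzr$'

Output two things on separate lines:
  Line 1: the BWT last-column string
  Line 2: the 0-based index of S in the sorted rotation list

Answer: rz$xx
2

Derivation:
All 5 rotations (rotation i = S[i:]+S[:i]):
  rot[0] = xxzr$
  rot[1] = xzr$x
  rot[2] = zr$xx
  rot[3] = r$xxz
  rot[4] = $xxzr
Sorted (with $ < everything):
  sorted[0] = $xxzr  (last char: 'r')
  sorted[1] = r$xxz  (last char: 'z')
  sorted[2] = xxzr$  (last char: '$')
  sorted[3] = xzr$x  (last char: 'x')
  sorted[4] = zr$xx  (last char: 'x')
Last column: rz$xx
Original string S is at sorted index 2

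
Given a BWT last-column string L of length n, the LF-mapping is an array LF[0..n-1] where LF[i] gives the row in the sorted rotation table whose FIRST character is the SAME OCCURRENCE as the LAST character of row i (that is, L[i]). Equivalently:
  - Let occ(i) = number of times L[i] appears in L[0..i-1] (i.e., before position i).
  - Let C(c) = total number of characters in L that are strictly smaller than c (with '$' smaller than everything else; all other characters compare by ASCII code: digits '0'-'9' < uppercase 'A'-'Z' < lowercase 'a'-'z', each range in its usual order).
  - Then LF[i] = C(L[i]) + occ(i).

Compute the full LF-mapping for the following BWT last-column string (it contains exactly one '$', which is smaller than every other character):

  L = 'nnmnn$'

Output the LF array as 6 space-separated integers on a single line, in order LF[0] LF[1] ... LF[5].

Answer: 2 3 1 4 5 0

Derivation:
Char counts: '$':1, 'm':1, 'n':4
C (first-col start): C('$')=0, C('m')=1, C('n')=2
L[0]='n': occ=0, LF[0]=C('n')+0=2+0=2
L[1]='n': occ=1, LF[1]=C('n')+1=2+1=3
L[2]='m': occ=0, LF[2]=C('m')+0=1+0=1
L[3]='n': occ=2, LF[3]=C('n')+2=2+2=4
L[4]='n': occ=3, LF[4]=C('n')+3=2+3=5
L[5]='$': occ=0, LF[5]=C('$')+0=0+0=0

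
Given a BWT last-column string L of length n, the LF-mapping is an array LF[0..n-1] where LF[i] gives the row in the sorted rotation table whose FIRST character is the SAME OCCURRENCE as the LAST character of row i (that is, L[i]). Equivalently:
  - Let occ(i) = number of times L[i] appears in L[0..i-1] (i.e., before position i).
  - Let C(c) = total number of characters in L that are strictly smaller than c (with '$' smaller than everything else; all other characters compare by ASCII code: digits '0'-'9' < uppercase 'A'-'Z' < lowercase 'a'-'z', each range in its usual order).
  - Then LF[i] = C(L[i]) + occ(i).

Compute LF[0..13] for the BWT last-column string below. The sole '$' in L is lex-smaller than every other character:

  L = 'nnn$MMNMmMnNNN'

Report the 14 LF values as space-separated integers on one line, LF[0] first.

Answer: 10 11 12 0 1 2 5 3 9 4 13 6 7 8

Derivation:
Char counts: '$':1, 'M':4, 'N':4, 'm':1, 'n':4
C (first-col start): C('$')=0, C('M')=1, C('N')=5, C('m')=9, C('n')=10
L[0]='n': occ=0, LF[0]=C('n')+0=10+0=10
L[1]='n': occ=1, LF[1]=C('n')+1=10+1=11
L[2]='n': occ=2, LF[2]=C('n')+2=10+2=12
L[3]='$': occ=0, LF[3]=C('$')+0=0+0=0
L[4]='M': occ=0, LF[4]=C('M')+0=1+0=1
L[5]='M': occ=1, LF[5]=C('M')+1=1+1=2
L[6]='N': occ=0, LF[6]=C('N')+0=5+0=5
L[7]='M': occ=2, LF[7]=C('M')+2=1+2=3
L[8]='m': occ=0, LF[8]=C('m')+0=9+0=9
L[9]='M': occ=3, LF[9]=C('M')+3=1+3=4
L[10]='n': occ=3, LF[10]=C('n')+3=10+3=13
L[11]='N': occ=1, LF[11]=C('N')+1=5+1=6
L[12]='N': occ=2, LF[12]=C('N')+2=5+2=7
L[13]='N': occ=3, LF[13]=C('N')+3=5+3=8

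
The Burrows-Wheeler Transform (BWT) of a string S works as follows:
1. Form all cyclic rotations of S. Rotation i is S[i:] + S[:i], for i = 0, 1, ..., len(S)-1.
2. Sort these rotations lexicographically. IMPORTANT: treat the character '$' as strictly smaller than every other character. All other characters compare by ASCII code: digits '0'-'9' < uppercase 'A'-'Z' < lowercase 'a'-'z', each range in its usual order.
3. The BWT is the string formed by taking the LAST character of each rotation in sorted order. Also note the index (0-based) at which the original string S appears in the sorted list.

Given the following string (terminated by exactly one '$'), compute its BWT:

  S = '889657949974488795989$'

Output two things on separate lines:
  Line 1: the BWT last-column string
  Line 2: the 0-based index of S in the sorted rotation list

All 22 rotations (rotation i = S[i:]+S[:i]):
  rot[0] = 889657949974488795989$
  rot[1] = 89657949974488795989$8
  rot[2] = 9657949974488795989$88
  rot[3] = 657949974488795989$889
  rot[4] = 57949974488795989$8896
  rot[5] = 7949974488795989$88965
  rot[6] = 949974488795989$889657
  rot[7] = 49974488795989$8896579
  rot[8] = 9974488795989$88965794
  rot[9] = 974488795989$889657949
  rot[10] = 74488795989$8896579499
  rot[11] = 4488795989$88965794997
  rot[12] = 488795989$889657949974
  rot[13] = 88795989$8896579499744
  rot[14] = 8795989$88965794997448
  rot[15] = 795989$889657949974488
  rot[16] = 95989$8896579499744887
  rot[17] = 5989$88965794997448879
  rot[18] = 989$889657949974488795
  rot[19] = 89$8896579499744887959
  rot[20] = 9$88965794997448879598
  rot[21] = $889657949974488795989
Sorted (with $ < everything):
  sorted[0] = $889657949974488795989  (last char: '9')
  sorted[1] = 4488795989$88965794997  (last char: '7')
  sorted[2] = 488795989$889657949974  (last char: '4')
  sorted[3] = 49974488795989$8896579  (last char: '9')
  sorted[4] = 57949974488795989$8896  (last char: '6')
  sorted[5] = 5989$88965794997448879  (last char: '9')
  sorted[6] = 657949974488795989$889  (last char: '9')
  sorted[7] = 74488795989$8896579499  (last char: '9')
  sorted[8] = 7949974488795989$88965  (last char: '5')
  sorted[9] = 795989$889657949974488  (last char: '8')
  sorted[10] = 8795989$88965794997448  (last char: '8')
  sorted[11] = 88795989$8896579499744  (last char: '4')
  sorted[12] = 889657949974488795989$  (last char: '$')
  sorted[13] = 89$8896579499744887959  (last char: '9')
  sorted[14] = 89657949974488795989$8  (last char: '8')
  sorted[15] = 9$88965794997448879598  (last char: '8')
  sorted[16] = 949974488795989$889657  (last char: '7')
  sorted[17] = 95989$8896579499744887  (last char: '7')
  sorted[18] = 9657949974488795989$88  (last char: '8')
  sorted[19] = 974488795989$889657949  (last char: '9')
  sorted[20] = 989$889657949974488795  (last char: '5')
  sorted[21] = 9974488795989$88965794  (last char: '4')
Last column: 974969995884$988778954
Original string S is at sorted index 12

Answer: 974969995884$988778954
12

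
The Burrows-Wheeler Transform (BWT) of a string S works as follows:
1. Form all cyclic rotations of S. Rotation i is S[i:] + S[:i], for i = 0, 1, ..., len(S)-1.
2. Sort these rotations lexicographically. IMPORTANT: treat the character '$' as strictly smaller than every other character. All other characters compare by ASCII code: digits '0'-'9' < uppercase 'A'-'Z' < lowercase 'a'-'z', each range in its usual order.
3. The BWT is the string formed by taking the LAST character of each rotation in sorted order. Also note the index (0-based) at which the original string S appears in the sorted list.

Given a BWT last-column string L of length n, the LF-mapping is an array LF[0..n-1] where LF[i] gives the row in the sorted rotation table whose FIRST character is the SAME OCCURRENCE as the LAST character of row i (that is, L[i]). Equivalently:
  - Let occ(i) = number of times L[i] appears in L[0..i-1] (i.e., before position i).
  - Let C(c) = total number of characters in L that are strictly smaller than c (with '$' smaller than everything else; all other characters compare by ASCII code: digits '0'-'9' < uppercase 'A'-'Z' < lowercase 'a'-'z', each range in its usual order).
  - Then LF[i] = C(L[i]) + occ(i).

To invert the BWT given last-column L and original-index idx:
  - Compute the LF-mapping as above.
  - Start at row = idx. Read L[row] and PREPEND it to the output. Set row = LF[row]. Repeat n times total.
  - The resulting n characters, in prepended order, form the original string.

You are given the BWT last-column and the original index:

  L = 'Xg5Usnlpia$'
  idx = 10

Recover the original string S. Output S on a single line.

Answer: sapling5UX$

Derivation:
LF mapping: 3 5 1 2 10 8 7 9 6 4 0
Walk LF starting at row 10, prepending L[row]:
  step 1: row=10, L[10]='$', prepend. Next row=LF[10]=0
  step 2: row=0, L[0]='X', prepend. Next row=LF[0]=3
  step 3: row=3, L[3]='U', prepend. Next row=LF[3]=2
  step 4: row=2, L[2]='5', prepend. Next row=LF[2]=1
  step 5: row=1, L[1]='g', prepend. Next row=LF[1]=5
  step 6: row=5, L[5]='n', prepend. Next row=LF[5]=8
  step 7: row=8, L[8]='i', prepend. Next row=LF[8]=6
  step 8: row=6, L[6]='l', prepend. Next row=LF[6]=7
  step 9: row=7, L[7]='p', prepend. Next row=LF[7]=9
  step 10: row=9, L[9]='a', prepend. Next row=LF[9]=4
  step 11: row=4, L[4]='s', prepend. Next row=LF[4]=10
Reversed output: sapling5UX$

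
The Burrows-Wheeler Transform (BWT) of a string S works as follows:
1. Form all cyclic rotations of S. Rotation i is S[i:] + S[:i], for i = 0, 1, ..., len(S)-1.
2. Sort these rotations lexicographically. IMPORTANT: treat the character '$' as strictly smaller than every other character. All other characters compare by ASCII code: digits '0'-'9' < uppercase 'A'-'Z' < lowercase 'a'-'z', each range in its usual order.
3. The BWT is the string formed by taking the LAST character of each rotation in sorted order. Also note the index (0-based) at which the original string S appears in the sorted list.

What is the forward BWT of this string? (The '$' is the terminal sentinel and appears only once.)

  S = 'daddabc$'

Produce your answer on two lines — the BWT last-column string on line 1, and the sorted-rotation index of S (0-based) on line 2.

All 8 rotations (rotation i = S[i:]+S[:i]):
  rot[0] = daddabc$
  rot[1] = addabc$d
  rot[2] = ddabc$da
  rot[3] = dabc$dad
  rot[4] = abc$dadd
  rot[5] = bc$dadda
  rot[6] = c$daddab
  rot[7] = $daddabc
Sorted (with $ < everything):
  sorted[0] = $daddabc  (last char: 'c')
  sorted[1] = abc$dadd  (last char: 'd')
  sorted[2] = addabc$d  (last char: 'd')
  sorted[3] = bc$dadda  (last char: 'a')
  sorted[4] = c$daddab  (last char: 'b')
  sorted[5] = dabc$dad  (last char: 'd')
  sorted[6] = daddabc$  (last char: '$')
  sorted[7] = ddabc$da  (last char: 'a')
Last column: cddabd$a
Original string S is at sorted index 6

Answer: cddabd$a
6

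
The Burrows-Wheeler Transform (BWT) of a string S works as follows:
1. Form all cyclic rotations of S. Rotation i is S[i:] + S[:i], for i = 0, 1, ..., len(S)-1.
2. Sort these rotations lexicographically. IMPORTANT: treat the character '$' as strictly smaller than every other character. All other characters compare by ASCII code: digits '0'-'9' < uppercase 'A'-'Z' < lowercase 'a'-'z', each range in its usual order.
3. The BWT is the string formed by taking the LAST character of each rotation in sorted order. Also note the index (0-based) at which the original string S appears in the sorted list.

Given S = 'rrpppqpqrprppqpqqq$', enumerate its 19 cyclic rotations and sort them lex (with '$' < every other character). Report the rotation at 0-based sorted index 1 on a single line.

Answer: pppqpqrprppqpqqq$rr

Derivation:
All 19 rotations (rotation i = S[i:]+S[:i]):
  rot[0] = rrpppqpqrprppqpqqq$
  rot[1] = rpppqpqrprppqpqqq$r
  rot[2] = pppqpqrprppqpqqq$rr
  rot[3] = ppqpqrprppqpqqq$rrp
  rot[4] = pqpqrprppqpqqq$rrpp
  rot[5] = qpqrprppqpqqq$rrppp
  rot[6] = pqrprppqpqqq$rrpppq
  rot[7] = qrprppqpqqq$rrpppqp
  rot[8] = rprppqpqqq$rrpppqpq
  rot[9] = prppqpqqq$rrpppqpqr
  rot[10] = rppqpqqq$rrpppqpqrp
  rot[11] = ppqpqqq$rrpppqpqrpr
  rot[12] = pqpqqq$rrpppqpqrprp
  rot[13] = qpqqq$rrpppqpqrprpp
  rot[14] = pqqq$rrpppqpqrprppq
  rot[15] = qqq$rrpppqpqrprppqp
  rot[16] = qq$rrpppqpqrprppqpq
  rot[17] = q$rrpppqpqrprppqpqq
  rot[18] = $rrpppqpqrprppqpqqq
Sorted (with $ < everything):
  sorted[0] = $rrpppqpqrprppqpqqq
  sorted[1] = pppqpqrprppqpqqq$rr
  sorted[2] = ppqpqqq$rrpppqpqrpr
  sorted[3] = ppqpqrprppqpqqq$rrp
  sorted[4] = pqpqqq$rrpppqpqrprp
  sorted[5] = pqpqrprppqpqqq$rrpp
  sorted[6] = pqqq$rrpppqpqrprppq
  sorted[7] = pqrprppqpqqq$rrpppq
  sorted[8] = prppqpqqq$rrpppqpqr
  sorted[9] = q$rrpppqpqrprppqpqq
  sorted[10] = qpqqq$rrpppqpqrprpp
  sorted[11] = qpqrprppqpqqq$rrppp
  sorted[12] = qq$rrpppqpqrprppqpq
  sorted[13] = qqq$rrpppqpqrprppqp
  sorted[14] = qrprppqpqqq$rrpppqp
  sorted[15] = rpppqpqrprppqpqqq$r
  sorted[16] = rppqpqqq$rrpppqpqrp
  sorted[17] = rprppqpqqq$rrpppqpq
  sorted[18] = rrpppqpqrprppqpqqq$
sorted[1] = pppqpqrprppqpqqq$rr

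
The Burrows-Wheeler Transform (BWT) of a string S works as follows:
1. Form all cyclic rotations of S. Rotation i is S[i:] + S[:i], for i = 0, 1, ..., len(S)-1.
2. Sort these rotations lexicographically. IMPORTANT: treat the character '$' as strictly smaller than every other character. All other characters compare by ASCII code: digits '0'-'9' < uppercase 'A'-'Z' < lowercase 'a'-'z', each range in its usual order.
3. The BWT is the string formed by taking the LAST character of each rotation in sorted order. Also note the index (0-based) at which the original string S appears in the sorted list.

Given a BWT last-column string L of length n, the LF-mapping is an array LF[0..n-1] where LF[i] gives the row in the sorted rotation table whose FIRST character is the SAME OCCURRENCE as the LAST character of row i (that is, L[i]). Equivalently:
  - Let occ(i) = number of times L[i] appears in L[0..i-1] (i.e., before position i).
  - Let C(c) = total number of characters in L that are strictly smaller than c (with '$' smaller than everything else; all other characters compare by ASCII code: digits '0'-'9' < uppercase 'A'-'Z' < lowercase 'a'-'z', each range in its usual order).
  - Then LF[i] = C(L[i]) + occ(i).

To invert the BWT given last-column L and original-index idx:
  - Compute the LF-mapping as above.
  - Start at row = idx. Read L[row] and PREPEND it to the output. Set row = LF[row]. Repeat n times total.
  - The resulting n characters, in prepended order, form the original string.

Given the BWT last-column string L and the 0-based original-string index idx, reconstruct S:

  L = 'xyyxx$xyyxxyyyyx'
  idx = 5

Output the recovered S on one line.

LF mapping: 1 8 9 2 3 0 4 10 11 5 6 12 13 14 15 7
Walk LF starting at row 5, prepending L[row]:
  step 1: row=5, L[5]='$', prepend. Next row=LF[5]=0
  step 2: row=0, L[0]='x', prepend. Next row=LF[0]=1
  step 3: row=1, L[1]='y', prepend. Next row=LF[1]=8
  step 4: row=8, L[8]='y', prepend. Next row=LF[8]=11
  step 5: row=11, L[11]='y', prepend. Next row=LF[11]=12
  step 6: row=12, L[12]='y', prepend. Next row=LF[12]=13
  step 7: row=13, L[13]='y', prepend. Next row=LF[13]=14
  step 8: row=14, L[14]='y', prepend. Next row=LF[14]=15
  step 9: row=15, L[15]='x', prepend. Next row=LF[15]=7
  step 10: row=7, L[7]='y', prepend. Next row=LF[7]=10
  step 11: row=10, L[10]='x', prepend. Next row=LF[10]=6
  step 12: row=6, L[6]='x', prepend. Next row=LF[6]=4
  step 13: row=4, L[4]='x', prepend. Next row=LF[4]=3
  step 14: row=3, L[3]='x', prepend. Next row=LF[3]=2
  step 15: row=2, L[2]='y', prepend. Next row=LF[2]=9
  step 16: row=9, L[9]='x', prepend. Next row=LF[9]=5
Reversed output: xyxxxxyxyyyyyyx$

Answer: xyxxxxyxyyyyyyx$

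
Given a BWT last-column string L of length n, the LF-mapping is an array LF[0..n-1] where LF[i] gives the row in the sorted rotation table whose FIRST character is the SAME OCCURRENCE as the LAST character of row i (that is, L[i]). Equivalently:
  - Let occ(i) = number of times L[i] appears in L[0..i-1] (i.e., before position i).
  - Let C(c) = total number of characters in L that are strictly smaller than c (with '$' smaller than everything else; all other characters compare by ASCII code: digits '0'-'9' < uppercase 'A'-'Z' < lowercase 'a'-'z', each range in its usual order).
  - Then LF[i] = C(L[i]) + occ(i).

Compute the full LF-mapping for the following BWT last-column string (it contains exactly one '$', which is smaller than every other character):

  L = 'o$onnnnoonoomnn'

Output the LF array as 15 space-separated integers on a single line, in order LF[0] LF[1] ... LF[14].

Char counts: '$':1, 'm':1, 'n':7, 'o':6
C (first-col start): C('$')=0, C('m')=1, C('n')=2, C('o')=9
L[0]='o': occ=0, LF[0]=C('o')+0=9+0=9
L[1]='$': occ=0, LF[1]=C('$')+0=0+0=0
L[2]='o': occ=1, LF[2]=C('o')+1=9+1=10
L[3]='n': occ=0, LF[3]=C('n')+0=2+0=2
L[4]='n': occ=1, LF[4]=C('n')+1=2+1=3
L[5]='n': occ=2, LF[5]=C('n')+2=2+2=4
L[6]='n': occ=3, LF[6]=C('n')+3=2+3=5
L[7]='o': occ=2, LF[7]=C('o')+2=9+2=11
L[8]='o': occ=3, LF[8]=C('o')+3=9+3=12
L[9]='n': occ=4, LF[9]=C('n')+4=2+4=6
L[10]='o': occ=4, LF[10]=C('o')+4=9+4=13
L[11]='o': occ=5, LF[11]=C('o')+5=9+5=14
L[12]='m': occ=0, LF[12]=C('m')+0=1+0=1
L[13]='n': occ=5, LF[13]=C('n')+5=2+5=7
L[14]='n': occ=6, LF[14]=C('n')+6=2+6=8

Answer: 9 0 10 2 3 4 5 11 12 6 13 14 1 7 8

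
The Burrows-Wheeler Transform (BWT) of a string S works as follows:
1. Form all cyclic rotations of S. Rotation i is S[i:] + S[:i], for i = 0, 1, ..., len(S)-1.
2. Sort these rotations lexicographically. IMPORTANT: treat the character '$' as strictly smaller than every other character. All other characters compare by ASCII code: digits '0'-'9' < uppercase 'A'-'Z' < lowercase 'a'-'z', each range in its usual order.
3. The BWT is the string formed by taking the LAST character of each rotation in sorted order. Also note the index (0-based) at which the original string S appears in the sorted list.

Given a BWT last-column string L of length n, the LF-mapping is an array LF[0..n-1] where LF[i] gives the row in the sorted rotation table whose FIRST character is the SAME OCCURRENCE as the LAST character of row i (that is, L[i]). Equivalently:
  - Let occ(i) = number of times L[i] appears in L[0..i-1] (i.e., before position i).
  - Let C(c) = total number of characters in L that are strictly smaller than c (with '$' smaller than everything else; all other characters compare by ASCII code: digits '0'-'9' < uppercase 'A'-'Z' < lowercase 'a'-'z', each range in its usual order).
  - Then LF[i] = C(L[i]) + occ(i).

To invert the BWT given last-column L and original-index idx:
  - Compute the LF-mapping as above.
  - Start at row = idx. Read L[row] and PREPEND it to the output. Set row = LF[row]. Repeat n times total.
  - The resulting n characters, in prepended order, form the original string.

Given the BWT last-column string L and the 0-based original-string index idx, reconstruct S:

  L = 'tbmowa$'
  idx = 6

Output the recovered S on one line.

LF mapping: 5 2 3 4 6 1 0
Walk LF starting at row 6, prepending L[row]:
  step 1: row=6, L[6]='$', prepend. Next row=LF[6]=0
  step 2: row=0, L[0]='t', prepend. Next row=LF[0]=5
  step 3: row=5, L[5]='a', prepend. Next row=LF[5]=1
  step 4: row=1, L[1]='b', prepend. Next row=LF[1]=2
  step 5: row=2, L[2]='m', prepend. Next row=LF[2]=3
  step 6: row=3, L[3]='o', prepend. Next row=LF[3]=4
  step 7: row=4, L[4]='w', prepend. Next row=LF[4]=6
Reversed output: wombat$

Answer: wombat$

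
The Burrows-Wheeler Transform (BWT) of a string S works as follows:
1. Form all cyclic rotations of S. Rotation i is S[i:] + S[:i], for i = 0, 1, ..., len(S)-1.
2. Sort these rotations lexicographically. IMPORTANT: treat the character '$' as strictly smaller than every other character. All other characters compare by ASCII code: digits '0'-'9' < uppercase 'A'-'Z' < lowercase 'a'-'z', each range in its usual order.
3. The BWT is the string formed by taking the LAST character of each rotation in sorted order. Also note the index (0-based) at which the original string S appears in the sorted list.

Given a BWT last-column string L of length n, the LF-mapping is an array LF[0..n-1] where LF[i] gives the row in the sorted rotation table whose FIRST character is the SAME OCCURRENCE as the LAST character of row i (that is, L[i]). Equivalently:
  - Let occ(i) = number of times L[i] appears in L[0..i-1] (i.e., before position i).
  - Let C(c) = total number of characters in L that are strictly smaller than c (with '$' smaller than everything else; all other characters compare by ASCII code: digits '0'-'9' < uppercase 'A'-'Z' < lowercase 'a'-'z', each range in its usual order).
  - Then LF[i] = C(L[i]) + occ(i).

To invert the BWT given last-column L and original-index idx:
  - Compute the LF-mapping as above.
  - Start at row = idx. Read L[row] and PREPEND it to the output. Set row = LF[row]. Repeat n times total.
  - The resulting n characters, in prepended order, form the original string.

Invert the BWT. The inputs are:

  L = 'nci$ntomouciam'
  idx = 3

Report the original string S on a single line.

LF mapping: 8 2 4 0 9 12 10 6 11 13 3 5 1 7
Walk LF starting at row 3, prepending L[row]:
  step 1: row=3, L[3]='$', prepend. Next row=LF[3]=0
  step 2: row=0, L[0]='n', prepend. Next row=LF[0]=8
  step 3: row=8, L[8]='o', prepend. Next row=LF[8]=11
  step 4: row=11, L[11]='i', prepend. Next row=LF[11]=5
  step 5: row=5, L[5]='t', prepend. Next row=LF[5]=12
  step 6: row=12, L[12]='a', prepend. Next row=LF[12]=1
  step 7: row=1, L[1]='c', prepend. Next row=LF[1]=2
  step 8: row=2, L[2]='i', prepend. Next row=LF[2]=4
  step 9: row=4, L[4]='n', prepend. Next row=LF[4]=9
  step 10: row=9, L[9]='u', prepend. Next row=LF[9]=13
  step 11: row=13, L[13]='m', prepend. Next row=LF[13]=7
  step 12: row=7, L[7]='m', prepend. Next row=LF[7]=6
  step 13: row=6, L[6]='o', prepend. Next row=LF[6]=10
  step 14: row=10, L[10]='c', prepend. Next row=LF[10]=3
Reversed output: communication$

Answer: communication$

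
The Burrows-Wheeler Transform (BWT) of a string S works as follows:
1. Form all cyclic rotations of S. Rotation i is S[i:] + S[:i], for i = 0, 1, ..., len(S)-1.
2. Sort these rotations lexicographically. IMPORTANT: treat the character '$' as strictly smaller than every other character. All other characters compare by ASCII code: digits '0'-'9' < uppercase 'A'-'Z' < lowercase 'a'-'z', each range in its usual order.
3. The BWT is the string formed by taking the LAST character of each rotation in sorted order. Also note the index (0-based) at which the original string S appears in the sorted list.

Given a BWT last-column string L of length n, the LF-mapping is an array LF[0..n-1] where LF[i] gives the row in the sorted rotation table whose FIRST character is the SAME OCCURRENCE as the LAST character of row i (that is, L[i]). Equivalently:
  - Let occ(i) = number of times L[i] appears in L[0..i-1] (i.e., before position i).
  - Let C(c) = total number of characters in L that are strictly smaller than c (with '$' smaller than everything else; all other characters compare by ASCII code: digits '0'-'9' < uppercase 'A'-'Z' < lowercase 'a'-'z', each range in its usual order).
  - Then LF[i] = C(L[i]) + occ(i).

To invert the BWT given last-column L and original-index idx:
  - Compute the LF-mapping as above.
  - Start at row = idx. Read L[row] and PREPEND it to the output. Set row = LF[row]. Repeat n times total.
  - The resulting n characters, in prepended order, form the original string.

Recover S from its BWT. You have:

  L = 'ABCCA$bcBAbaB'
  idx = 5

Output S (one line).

Answer: BCAabbBcCABA$

Derivation:
LF mapping: 1 4 7 8 2 0 10 12 5 3 11 9 6
Walk LF starting at row 5, prepending L[row]:
  step 1: row=5, L[5]='$', prepend. Next row=LF[5]=0
  step 2: row=0, L[0]='A', prepend. Next row=LF[0]=1
  step 3: row=1, L[1]='B', prepend. Next row=LF[1]=4
  step 4: row=4, L[4]='A', prepend. Next row=LF[4]=2
  step 5: row=2, L[2]='C', prepend. Next row=LF[2]=7
  step 6: row=7, L[7]='c', prepend. Next row=LF[7]=12
  step 7: row=12, L[12]='B', prepend. Next row=LF[12]=6
  step 8: row=6, L[6]='b', prepend. Next row=LF[6]=10
  step 9: row=10, L[10]='b', prepend. Next row=LF[10]=11
  step 10: row=11, L[11]='a', prepend. Next row=LF[11]=9
  step 11: row=9, L[9]='A', prepend. Next row=LF[9]=3
  step 12: row=3, L[3]='C', prepend. Next row=LF[3]=8
  step 13: row=8, L[8]='B', prepend. Next row=LF[8]=5
Reversed output: BCAabbBcCABA$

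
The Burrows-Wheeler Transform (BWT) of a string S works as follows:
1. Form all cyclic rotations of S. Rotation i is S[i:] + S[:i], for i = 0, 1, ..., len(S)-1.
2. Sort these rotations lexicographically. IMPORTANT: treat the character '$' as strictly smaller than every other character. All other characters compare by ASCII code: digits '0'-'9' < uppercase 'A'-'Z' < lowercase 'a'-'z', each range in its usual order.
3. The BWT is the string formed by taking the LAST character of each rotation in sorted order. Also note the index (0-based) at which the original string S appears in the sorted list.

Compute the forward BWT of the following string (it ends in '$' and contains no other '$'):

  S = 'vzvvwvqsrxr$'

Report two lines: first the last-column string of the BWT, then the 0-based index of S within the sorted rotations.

Answer: rvxsqwzv$vrv
8

Derivation:
All 12 rotations (rotation i = S[i:]+S[:i]):
  rot[0] = vzvvwvqsrxr$
  rot[1] = zvvwvqsrxr$v
  rot[2] = vvwvqsrxr$vz
  rot[3] = vwvqsrxr$vzv
  rot[4] = wvqsrxr$vzvv
  rot[5] = vqsrxr$vzvvw
  rot[6] = qsrxr$vzvvwv
  rot[7] = srxr$vzvvwvq
  rot[8] = rxr$vzvvwvqs
  rot[9] = xr$vzvvwvqsr
  rot[10] = r$vzvvwvqsrx
  rot[11] = $vzvvwvqsrxr
Sorted (with $ < everything):
  sorted[0] = $vzvvwvqsrxr  (last char: 'r')
  sorted[1] = qsrxr$vzvvwv  (last char: 'v')
  sorted[2] = r$vzvvwvqsrx  (last char: 'x')
  sorted[3] = rxr$vzvvwvqs  (last char: 's')
  sorted[4] = srxr$vzvvwvq  (last char: 'q')
  sorted[5] = vqsrxr$vzvvw  (last char: 'w')
  sorted[6] = vvwvqsrxr$vz  (last char: 'z')
  sorted[7] = vwvqsrxr$vzv  (last char: 'v')
  sorted[8] = vzvvwvqsrxr$  (last char: '$')
  sorted[9] = wvqsrxr$vzvv  (last char: 'v')
  sorted[10] = xr$vzvvwvqsr  (last char: 'r')
  sorted[11] = zvvwvqsrxr$v  (last char: 'v')
Last column: rvxsqwzv$vrv
Original string S is at sorted index 8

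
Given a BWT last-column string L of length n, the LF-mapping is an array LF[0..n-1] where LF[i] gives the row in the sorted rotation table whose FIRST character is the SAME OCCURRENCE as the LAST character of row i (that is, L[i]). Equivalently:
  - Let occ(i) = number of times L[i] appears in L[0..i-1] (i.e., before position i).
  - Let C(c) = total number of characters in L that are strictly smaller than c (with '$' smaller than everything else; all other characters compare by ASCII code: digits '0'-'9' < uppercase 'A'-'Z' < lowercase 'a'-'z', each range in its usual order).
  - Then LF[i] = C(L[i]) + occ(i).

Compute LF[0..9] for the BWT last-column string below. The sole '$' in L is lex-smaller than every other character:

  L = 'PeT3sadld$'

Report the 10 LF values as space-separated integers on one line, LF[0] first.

Answer: 2 7 3 1 9 4 5 8 6 0

Derivation:
Char counts: '$':1, '3':1, 'P':1, 'T':1, 'a':1, 'd':2, 'e':1, 'l':1, 's':1
C (first-col start): C('$')=0, C('3')=1, C('P')=2, C('T')=3, C('a')=4, C('d')=5, C('e')=7, C('l')=8, C('s')=9
L[0]='P': occ=0, LF[0]=C('P')+0=2+0=2
L[1]='e': occ=0, LF[1]=C('e')+0=7+0=7
L[2]='T': occ=0, LF[2]=C('T')+0=3+0=3
L[3]='3': occ=0, LF[3]=C('3')+0=1+0=1
L[4]='s': occ=0, LF[4]=C('s')+0=9+0=9
L[5]='a': occ=0, LF[5]=C('a')+0=4+0=4
L[6]='d': occ=0, LF[6]=C('d')+0=5+0=5
L[7]='l': occ=0, LF[7]=C('l')+0=8+0=8
L[8]='d': occ=1, LF[8]=C('d')+1=5+1=6
L[9]='$': occ=0, LF[9]=C('$')+0=0+0=0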